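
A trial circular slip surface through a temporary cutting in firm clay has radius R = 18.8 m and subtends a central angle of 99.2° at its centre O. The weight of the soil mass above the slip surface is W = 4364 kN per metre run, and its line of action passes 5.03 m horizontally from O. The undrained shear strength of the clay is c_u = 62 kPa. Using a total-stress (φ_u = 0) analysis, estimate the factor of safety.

Taking moments about the centre O, the resisting moment is provided by the undrained shear strength acting along the arc:
Arc length L_a = R·θ = 18.8·(99.2°·π/180) = 18.8·1.7314 = 32.55 m
M_R = c_u·L_a·R = 62·32.55·18.8 = 37939.9 kN·m/m
M_D = W·d = 4364·5.03 = 21950.9 kN·m/m
FS = M_R / M_D = 37939.9 / 21950.9 = 1.728

FS = 1.73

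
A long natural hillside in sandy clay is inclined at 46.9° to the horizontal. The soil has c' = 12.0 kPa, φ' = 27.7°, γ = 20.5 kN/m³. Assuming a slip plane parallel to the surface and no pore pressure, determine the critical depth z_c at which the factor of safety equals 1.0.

Setting FS = 1.00 in FS = [c' + γz cos²β tanφ'] / [γz sinβ cosβ] and solving for z:
z = c' / [γ cosβ (FS·sinβ − cosβ·tanφ')]
  = 12.0 / [20.5·cos46.9°·(1.00·sin46.9° − cos46.9°·tan27.7°)]
  = 12.0 / [20.5·0.6833·(1.00·0.7302 − 0.6833·0.5250)]
  = 12.0 / 5.2027 = 2.306 m

z_c = 2.31 m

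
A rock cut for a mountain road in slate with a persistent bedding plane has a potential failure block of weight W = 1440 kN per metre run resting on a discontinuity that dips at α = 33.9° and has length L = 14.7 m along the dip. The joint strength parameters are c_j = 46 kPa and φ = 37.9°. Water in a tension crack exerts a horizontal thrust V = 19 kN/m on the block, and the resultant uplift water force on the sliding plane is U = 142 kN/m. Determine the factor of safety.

FS = 1.82

Resolving the block weight along and normal to the plane and applying the Mohr–Coulomb strength on the joint:
N' = W cosα − U − V sinα = 1440·cos33.9° − 142 − 19·sin33.9° = 1042.6 kN/m
Driving force T = W sinα + V cosα = 1440·sin33.9° + 19·cos33.9° = 818.9 kN/m
Resisting force R = c_j·L + N'·tanφ = 46·14.7 + 1042.6·tan37.9° = 676.2 + 811.7 = 1487.9 kN/m
FS = R / T = 1487.9 / 818.9 = 1.817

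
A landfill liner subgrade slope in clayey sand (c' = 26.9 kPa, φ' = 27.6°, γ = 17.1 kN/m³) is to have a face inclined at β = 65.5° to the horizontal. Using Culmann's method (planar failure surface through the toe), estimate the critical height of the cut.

H_c = 24.06 m

Culmann's analysis gives the critical failure plane at α_cr = (β + φ')/2 = (65.5 + 27.6)/2 = 46.5°, and the critical height
H_c = (4c'/γ) · sinβ cosφ' / [1 − cos(β − φ')]
    = (4·26.9/17.1) · sin65.5°·cos27.6° / [1 − cos(37.9°)]
    = 6.292 · 0.9100·0.8862 / [1 − 0.7891]
    = 6.292 · 0.8064 / 0.2109
    = 24.06 m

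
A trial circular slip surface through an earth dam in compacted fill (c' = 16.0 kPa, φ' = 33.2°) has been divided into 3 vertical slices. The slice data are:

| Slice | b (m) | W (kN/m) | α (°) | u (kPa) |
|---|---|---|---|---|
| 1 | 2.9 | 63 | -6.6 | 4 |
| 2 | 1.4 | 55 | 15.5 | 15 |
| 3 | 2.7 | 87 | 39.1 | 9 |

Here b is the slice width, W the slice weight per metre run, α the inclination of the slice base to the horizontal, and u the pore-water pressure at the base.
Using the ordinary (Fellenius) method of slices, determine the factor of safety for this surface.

FS = 3.26

Ordinary method of slices: FS = Σ[c'·Δl_i + (W_i cosα_i − u_i·Δl_i)·tanφ'] / Σ W_i sinα_i, with Δl_i = b_i / cosα_i.
Slice 1: Δl = 2.9/cos(-6.6°) = 2.919 m; N'_1 = 63·cos(-6.6°) − 4·2.919 = 50.9; c'Δl = 46.71; W sinα = -7.2
Slice 2: Δl = 1.4/cos15.5° = 1.453 m; N'_2 = 55·cos15.5° − 15·1.453 = 31.2; c'Δl = 23.25; W sinα = 14.7
Slice 3: Δl = 2.7/cos39.1° = 3.479 m; N'_3 = 87·cos39.1° − 9·3.479 = 36.2; c'Δl = 55.67; W sinα = 54.9
Σc'Δl = 125.6 kN/m; ΣN' = 118.3 kN/m; ΣW sinα = 62.3 kN/m
Resisting = 125.6 + 118.3·tan33.2° = 125.6 + 77.4 = 203.0 kN/m
FS = 203.0 / 62.3 = 3.258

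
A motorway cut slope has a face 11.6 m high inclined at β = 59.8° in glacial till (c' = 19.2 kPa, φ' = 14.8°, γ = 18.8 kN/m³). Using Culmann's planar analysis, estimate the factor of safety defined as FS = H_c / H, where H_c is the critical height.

FS = 1.00

H_c = (4c'/γ) · sinβ cosφ' / [1 − cos(β − φ')]
    = (4·19.2/18.8) · sin59.8°·cos14.8° / [1 − cos45.0°]
    = 4.085 · 0.8356 / 0.2929 = 11.65 m
FS = H_c / H = 11.65 / 11.6 = 1.005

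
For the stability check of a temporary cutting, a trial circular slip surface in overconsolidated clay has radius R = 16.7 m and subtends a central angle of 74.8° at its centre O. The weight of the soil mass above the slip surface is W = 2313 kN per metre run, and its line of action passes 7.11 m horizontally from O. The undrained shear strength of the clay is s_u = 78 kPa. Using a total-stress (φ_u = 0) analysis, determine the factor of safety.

FS = 1.73

Taking moments about the centre O, the resisting moment is provided by the undrained shear strength acting along the arc:
Arc length L_a = R·θ = 16.7·(74.8°·π/180) = 16.7·1.3055 = 21.80 m
M_R = s_u·L_a·R = 78·21.80·16.7 = 28399.2 kN·m/m
M_D = W·d = 2313·7.11 = 16445.4 kN·m/m
FS = M_R / M_D = 28399.2 / 16445.4 = 1.727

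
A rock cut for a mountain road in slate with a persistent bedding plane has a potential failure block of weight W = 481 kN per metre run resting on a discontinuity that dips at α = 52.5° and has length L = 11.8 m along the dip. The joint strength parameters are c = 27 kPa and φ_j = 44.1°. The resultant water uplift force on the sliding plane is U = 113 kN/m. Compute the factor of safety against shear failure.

Resolving the block weight along and normal to the plane and applying the Mohr–Coulomb strength on the joint:
N' = W cosα − U = 481·cos52.5° − 113 = 179.8 kN/m
Driving force T = W sinα = 481·sin52.5° = 381.6 kN/m
Resisting force R = c·L + N'·tanφ_j = 27·11.8 + 179.8·tan44.1° = 318.6 + 174.3 = 492.9 kN/m
FS = R / T = 492.9 / 381.6 = 1.292

FS = 1.29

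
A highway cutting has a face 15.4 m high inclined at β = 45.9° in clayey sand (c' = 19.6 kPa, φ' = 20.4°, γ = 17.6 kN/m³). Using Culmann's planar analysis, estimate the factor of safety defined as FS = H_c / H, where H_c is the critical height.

FS = 2.00

H_c = (4c'/γ) · sinβ cosφ' / [1 − cos(β − φ')]
    = (4·19.6/17.6) · sin45.9°·cos20.4° / [1 − cos25.5°]
    = 4.455 · 0.6731 / 0.0974 = 30.78 m
FS = H_c / H = 30.78 / 15.4 = 1.999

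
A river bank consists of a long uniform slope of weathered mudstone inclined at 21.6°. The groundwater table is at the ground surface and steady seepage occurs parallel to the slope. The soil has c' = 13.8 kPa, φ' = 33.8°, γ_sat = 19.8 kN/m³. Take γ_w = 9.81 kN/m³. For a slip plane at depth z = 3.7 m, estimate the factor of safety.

FS = 1.40

With seepage parallel to the slope and the water table at the surface, the effective normal stress on the slip plane uses the buoyant unit weight γ' = γ_sat − γ_w while the driving shear stress uses γ_sat:
FS = [c' + γ' z cos²β tanφ'] / [γ_sat z sinβ cosβ]
γ' = 19.8 − 9.81 = 9.99 kN/m³
Numerator = 13.8 + 9.99·3.7·cos²21.6°·tan33.8° = 13.8 + 9.99·3.7·0.8645·0.6694 = 35.191 kPa
Denominator = 19.8·3.7·sin21.6°·cos21.6° = 19.8·3.7·0.3681·0.9298 = 25.075 kPa
FS = 35.191 / 25.075 = 1.403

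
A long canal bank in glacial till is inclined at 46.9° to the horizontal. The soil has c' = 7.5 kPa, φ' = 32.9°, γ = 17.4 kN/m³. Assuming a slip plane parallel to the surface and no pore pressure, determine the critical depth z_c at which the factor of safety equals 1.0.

z_c = 2.19 m

Setting FS = 1.00 in FS = [c' + γz cos²β tanφ'] / [γz sinβ cosβ] and solving for z:
z = c' / [γ cosβ (FS·sinβ − cosβ·tanφ')]
  = 7.5 / [17.4·cos46.9°·(1.00·sin46.9° − cos46.9°·tan32.9°)]
  = 7.5 / [17.4·0.6833·(1.00·0.7302 − 0.6833·0.6469)]
  = 7.5 / 3.4256 = 2.189 m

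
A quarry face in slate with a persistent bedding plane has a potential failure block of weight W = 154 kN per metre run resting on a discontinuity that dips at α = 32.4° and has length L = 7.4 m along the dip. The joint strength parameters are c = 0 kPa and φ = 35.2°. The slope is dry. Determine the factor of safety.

FS = 1.11

Resolving the block weight along and normal to the plane and applying the Mohr–Coulomb strength on the joint:
N' = W cosα = 154·cos32.4° = 130.0 kN/m
Driving force T = W sinα = 154·sin32.4° = 82.5 kN/m
Resisting force R = c·L + N'·tanφ = 0·7.4 + 130.0·tan35.2° = 0.0 + 91.7 = 91.7 kN/m
FS = R / T = 91.7 / 82.5 = 1.112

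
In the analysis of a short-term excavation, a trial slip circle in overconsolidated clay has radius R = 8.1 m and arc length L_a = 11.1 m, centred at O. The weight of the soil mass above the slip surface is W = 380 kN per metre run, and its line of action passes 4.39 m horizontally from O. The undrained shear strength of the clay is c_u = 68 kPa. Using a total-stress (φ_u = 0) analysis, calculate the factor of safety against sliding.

FS = 3.66

Taking moments about the centre O, the resisting moment is provided by the undrained shear strength acting along the arc:
M_R = c_u·L_a·R = 68·11.10·8.1 = 6113.9 kN·m/m
M_D = W·d = 380·4.39 = 1668.2 kN·m/m
FS = M_R / M_D = 6113.9 / 1668.2 = 3.665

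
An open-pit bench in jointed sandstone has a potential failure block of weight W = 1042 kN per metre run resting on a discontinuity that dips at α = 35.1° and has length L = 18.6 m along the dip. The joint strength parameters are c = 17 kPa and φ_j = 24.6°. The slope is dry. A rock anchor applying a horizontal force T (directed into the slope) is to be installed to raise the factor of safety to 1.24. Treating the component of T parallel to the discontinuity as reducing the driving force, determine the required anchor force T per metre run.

Resolving forces along and normal to the sliding plane, with the horizontal anchor force T adding T·sinα to the effective normal force and T·cosα acting up the plane against the driving force:
FS = [cL + (W cosα + T sinα) tanφ_j] / [W sinα − T cosα]
Without the anchor: N' = 852.5 kN/m, driving T_d = 599.2 kN/m, resisting R = 17·18.6 + 852.5·tan24.6° = 706.5 kN/m, FS = 1.18.
Setting FS = 1.24 and solving for T:
1.24·(599.2 − T cos35.1°) = 706.5 + T sin35.1°·tan24.6°
T·(sin35.1°·tan24.6° + 1.24·cos35.1°) = 1.24·599.2 − 706.5
T·(0.5750·0.4578 + 1.24·0.8181) = 743.0 − 706.5 = 36.4
T·1.2778 = 36.4
T = 28.5 kN/m

T = 29 kN/m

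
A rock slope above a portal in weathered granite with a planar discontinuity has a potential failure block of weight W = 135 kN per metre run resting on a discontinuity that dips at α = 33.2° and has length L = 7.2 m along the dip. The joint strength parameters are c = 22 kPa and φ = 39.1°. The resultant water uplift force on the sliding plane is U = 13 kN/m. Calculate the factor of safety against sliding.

Resolving the block weight along and normal to the plane and applying the Mohr–Coulomb strength on the joint:
N' = W cosα − U = 135·cos33.2° − 13 = 100.0 kN/m
Driving force T = W sinα = 135·sin33.2° = 73.9 kN/m
Resisting force R = c·L + N'·tanφ = 22·7.2 + 100.0·tan39.1° = 158.4 + 81.2 = 239.6 kN/m
FS = R / T = 239.6 / 73.9 = 3.242

FS = 3.24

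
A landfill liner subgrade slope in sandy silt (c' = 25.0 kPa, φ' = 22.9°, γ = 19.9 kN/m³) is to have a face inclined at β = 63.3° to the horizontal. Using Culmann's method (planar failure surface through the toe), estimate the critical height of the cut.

H_c = 17.34 m

Culmann's analysis gives the critical failure plane at α_cr = (β + φ')/2 = (63.3 + 22.9)/2 = 43.1°, and the critical height
H_c = (4c'/γ) · sinβ cosφ' / [1 − cos(β − φ')]
    = (4·25.0/19.9) · sin63.3°·cos22.9° / [1 − cos(40.4°)]
    = 5.025 · 0.8934·0.9212 / [1 − 0.7615]
    = 5.025 · 0.8230 / 0.2385
    = 17.34 m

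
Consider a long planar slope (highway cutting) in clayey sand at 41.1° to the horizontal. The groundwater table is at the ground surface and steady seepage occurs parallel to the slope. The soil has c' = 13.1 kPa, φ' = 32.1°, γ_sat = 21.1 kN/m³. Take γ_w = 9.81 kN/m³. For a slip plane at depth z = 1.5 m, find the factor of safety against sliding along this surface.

With seepage parallel to the slope and the water table at the surface, the effective normal stress on the slip plane uses the buoyant unit weight γ' = γ_sat − γ_w while the driving shear stress uses γ_sat:
FS = [c' + γ' z cos²β tanφ'] / [γ_sat z sinβ cosβ]
γ' = 21.1 − 9.81 = 11.29 kN/m³
Numerator = 13.1 + 11.29·1.5·cos²41.1°·tan32.1° = 13.1 + 11.29·1.5·0.5679·0.6273 = 19.133 kPa
Denominator = 21.1·1.5·sin41.1°·cos41.1° = 21.1·1.5·0.6574·0.7536 = 15.679 kPa
FS = 19.133 / 15.679 = 1.220

FS = 1.22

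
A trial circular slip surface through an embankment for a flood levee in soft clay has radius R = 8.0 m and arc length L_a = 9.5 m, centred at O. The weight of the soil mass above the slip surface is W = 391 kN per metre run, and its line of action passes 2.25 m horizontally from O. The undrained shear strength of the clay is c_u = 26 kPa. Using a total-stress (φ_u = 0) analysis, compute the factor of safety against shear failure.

Taking moments about the centre O, the resisting moment is provided by the undrained shear strength acting along the arc:
M_R = c_u·L_a·R = 26·9.50·8.0 = 1976.0 kN·m/m
M_D = W·d = 391·2.25 = 879.8 kN·m/m
FS = M_R / M_D = 1976.0 / 879.8 = 2.246

FS = 2.25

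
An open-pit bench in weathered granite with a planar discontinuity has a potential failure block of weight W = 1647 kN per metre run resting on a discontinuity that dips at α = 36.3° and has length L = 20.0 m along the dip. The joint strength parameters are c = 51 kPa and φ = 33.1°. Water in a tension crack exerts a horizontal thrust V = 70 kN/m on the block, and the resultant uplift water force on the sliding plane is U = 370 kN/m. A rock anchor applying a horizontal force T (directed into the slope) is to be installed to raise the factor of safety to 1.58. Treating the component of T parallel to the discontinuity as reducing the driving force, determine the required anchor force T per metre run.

T = 8 kN/m

Resolving forces along and normal to the sliding plane, with the horizontal anchor force T adding T·sinα to the effective normal force and T·cosα acting up the plane against the driving force:
FS = [cL + (W cosα − U − V sinα + T sinα) tanφ] / [W sinα + V cosα − T cosα]
Without the anchor: N' = 915.9 kN/m, driving T_d = 1031.5 kN/m, resisting R = 51·20.0 + 915.9·tan33.1° = 1617.1 kN/m, FS = 1.57.
Setting FS = 1.58 and solving for T:
1.58·(1031.5 − T cos36.3°) = 1617.1 + T sin36.3°·tan33.1°
T·(sin36.3°·tan33.1° + 1.58·cos36.3°) = 1.58·1031.5 − 1617.1
T·(0.5920·0.6519 + 1.58·0.8059) = 1629.7 − 1617.1 = 12.6
T·1.6593 = 12.6
T = 7.6 kN/m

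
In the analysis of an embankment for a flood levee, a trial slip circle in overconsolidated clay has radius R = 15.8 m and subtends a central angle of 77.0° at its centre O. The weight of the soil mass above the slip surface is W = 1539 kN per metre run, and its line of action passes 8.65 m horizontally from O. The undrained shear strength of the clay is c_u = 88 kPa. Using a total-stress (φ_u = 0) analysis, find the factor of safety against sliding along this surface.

Taking moments about the centre O, the resisting moment is provided by the undrained shear strength acting along the arc:
Arc length L_a = R·θ = 15.8·(77.0°·π/180) = 15.8·1.3439 = 21.23 m
M_R = c_u·L_a·R = 88·21.23·15.8 = 29523.3 kN·m/m
M_D = W·d = 1539·8.65 = 13312.4 kN·m/m
FS = M_R / M_D = 29523.3 / 13312.4 = 2.218

FS = 2.22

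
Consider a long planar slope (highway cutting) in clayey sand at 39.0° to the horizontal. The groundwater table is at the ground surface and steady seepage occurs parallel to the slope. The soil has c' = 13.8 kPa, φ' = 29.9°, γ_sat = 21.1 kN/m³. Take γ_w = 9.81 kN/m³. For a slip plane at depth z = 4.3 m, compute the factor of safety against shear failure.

FS = 0.69

With seepage parallel to the slope and the water table at the surface, the effective normal stress on the slip plane uses the buoyant unit weight γ' = γ_sat − γ_w while the driving shear stress uses γ_sat:
FS = [c' + γ' z cos²β tanφ'] / [γ_sat z sinβ cosβ]
γ' = 21.1 − 9.81 = 11.29 kN/m³
Numerator = 13.8 + 11.29·4.3·cos²39.0°·tan29.9° = 13.8 + 11.29·4.3·0.6040·0.5750 = 30.660 kPa
Denominator = 21.1·4.3·sin39.0°·cos39.0° = 21.1·4.3·0.6293·0.7771 = 44.374 kPa
FS = 30.660 / 44.374 = 0.691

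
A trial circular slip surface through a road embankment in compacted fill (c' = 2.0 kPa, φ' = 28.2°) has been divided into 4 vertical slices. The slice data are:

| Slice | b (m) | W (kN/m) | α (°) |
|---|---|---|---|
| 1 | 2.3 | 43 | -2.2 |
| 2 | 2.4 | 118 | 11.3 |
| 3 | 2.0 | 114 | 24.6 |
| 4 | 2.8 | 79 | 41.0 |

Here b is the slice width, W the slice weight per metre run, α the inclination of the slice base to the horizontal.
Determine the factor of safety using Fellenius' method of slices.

Ordinary method of slices: FS = Σ[c'·Δl_i + (W_i cosα_i)·tanφ'] / Σ W_i sinα_i, with Δl_i = b_i / cosα_i.
Slice 1: Δl = 2.3/cos(-2.2°) = 2.302 m; N'_1 = 43·cos(-2.2°) = 43.0; c'Δl = 4.60; W sinα = -1.7
Slice 2: Δl = 2.4/cos11.3° = 2.447 m; N'_2 = 118·cos11.3° = 115.7; c'Δl = 4.89; W sinα = 23.1
Slice 3: Δl = 2.0/cos24.6° = 2.200 m; N'_3 = 114·cos24.6° = 103.7; c'Δl = 4.40; W sinα = 47.5
Slice 4: Δl = 2.8/cos41.0° = 3.710 m; N'_4 = 79·cos41.0° = 59.6; c'Δl = 7.42; W sinα = 51.8
Σc'Δl = 21.3 kN/m; ΣN' = 322.0 kN/m; ΣW sinα = 120.8 kN/m
Resisting = 21.3 + 322.0·tan28.2° = 21.3 + 172.6 = 193.9 kN/m
FS = 193.9 / 120.8 = 1.606

FS = 1.61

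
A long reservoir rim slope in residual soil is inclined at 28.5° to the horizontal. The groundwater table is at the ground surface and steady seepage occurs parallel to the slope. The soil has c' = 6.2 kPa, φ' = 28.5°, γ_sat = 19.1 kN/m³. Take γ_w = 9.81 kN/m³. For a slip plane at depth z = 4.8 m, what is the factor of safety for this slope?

With seepage parallel to the slope and the water table at the surface, the effective normal stress on the slip plane uses the buoyant unit weight γ' = γ_sat − γ_w while the driving shear stress uses γ_sat:
FS = [c' + γ' z cos²β tanφ'] / [γ_sat z sinβ cosβ]
γ' = 19.1 − 9.81 = 9.29 kN/m³
Numerator = 6.2 + 9.29·4.8·cos²28.5°·tan28.5° = 6.2 + 9.29·4.8·0.7723·0.5430 = 24.899 kPa
Denominator = 19.1·4.8·sin28.5°·cos28.5° = 19.1·4.8·0.4772·0.8788 = 38.445 kPa
FS = 24.899 / 38.445 = 0.648

FS = 0.65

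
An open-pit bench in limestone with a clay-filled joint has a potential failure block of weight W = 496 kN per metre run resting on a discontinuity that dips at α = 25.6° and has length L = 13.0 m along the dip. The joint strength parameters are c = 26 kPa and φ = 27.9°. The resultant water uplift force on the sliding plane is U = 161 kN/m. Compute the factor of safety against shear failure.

FS = 2.28

Resolving the block weight along and normal to the plane and applying the Mohr–Coulomb strength on the joint:
N' = W cosα − U = 496·cos25.6° − 161 = 286.3 kN/m
Driving force T = W sinα = 496·sin25.6° = 214.3 kN/m
Resisting force R = c·L + N'·tanφ = 26·13.0 + 286.3·tan27.9° = 338.0 + 151.6 = 489.6 kN/m
FS = R / T = 489.6 / 214.3 = 2.284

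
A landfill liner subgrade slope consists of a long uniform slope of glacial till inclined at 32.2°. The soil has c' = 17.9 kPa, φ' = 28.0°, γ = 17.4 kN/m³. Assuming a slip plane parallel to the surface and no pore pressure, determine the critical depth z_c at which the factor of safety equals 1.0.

z_c = 14.66 m

Setting FS = 1.00 in FS = [c' + γz cos²β tanφ'] / [γz sinβ cosβ] and solving for z:
z = c' / [γ cosβ (FS·sinβ − cosβ·tanφ')]
  = 17.9 / [17.4·cos32.2°·(1.00·sin32.2° − cos32.2°·tan28.0°)]
  = 17.9 / [17.4·0.8462·(1.00·0.5329 − 0.8462·0.5317)]
  = 17.9 / 1.2213 = 14.657 m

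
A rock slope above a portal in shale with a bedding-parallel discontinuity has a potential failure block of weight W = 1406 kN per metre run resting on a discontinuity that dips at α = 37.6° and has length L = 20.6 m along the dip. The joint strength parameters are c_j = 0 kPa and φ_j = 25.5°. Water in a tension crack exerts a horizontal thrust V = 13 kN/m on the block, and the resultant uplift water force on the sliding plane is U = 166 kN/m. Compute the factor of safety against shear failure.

FS = 0.52

Resolving the block weight along and normal to the plane and applying the Mohr–Coulomb strength on the joint:
N' = W cosα − U − V sinα = 1406·cos37.6° − 166 − 13·sin37.6° = 940.0 kN/m
Driving force T = W sinα + V cosα = 1406·sin37.6° + 13·cos37.6° = 868.2 kN/m
Resisting force R = c_j·L + N'·tanφ_j = 0·20.6 + 940.0·tan25.5° = 0.0 + 448.4 = 448.4 kN/m
FS = R / T = 448.4 / 868.2 = 0.516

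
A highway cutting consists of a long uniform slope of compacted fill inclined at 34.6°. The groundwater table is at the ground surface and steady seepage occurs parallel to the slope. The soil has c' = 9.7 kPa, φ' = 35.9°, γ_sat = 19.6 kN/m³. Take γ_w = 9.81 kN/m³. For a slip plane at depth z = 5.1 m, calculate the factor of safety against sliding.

FS = 0.73

With seepage parallel to the slope and the water table at the surface, the effective normal stress on the slip plane uses the buoyant unit weight γ' = γ_sat − γ_w while the driving shear stress uses γ_sat:
FS = [c' + γ' z cos²β tanφ'] / [γ_sat z sinβ cosβ]
γ' = 19.6 − 9.81 = 9.79 kN/m³
Numerator = 9.7 + 9.79·5.1·cos²34.6°·tan35.9° = 9.7 + 9.79·5.1·0.6776·0.7239 = 34.189 kPa
Denominator = 19.6·5.1·sin34.6°·cos34.6° = 19.6·5.1·0.5678·0.8231 = 46.723 kPa
FS = 34.189 / 46.723 = 0.732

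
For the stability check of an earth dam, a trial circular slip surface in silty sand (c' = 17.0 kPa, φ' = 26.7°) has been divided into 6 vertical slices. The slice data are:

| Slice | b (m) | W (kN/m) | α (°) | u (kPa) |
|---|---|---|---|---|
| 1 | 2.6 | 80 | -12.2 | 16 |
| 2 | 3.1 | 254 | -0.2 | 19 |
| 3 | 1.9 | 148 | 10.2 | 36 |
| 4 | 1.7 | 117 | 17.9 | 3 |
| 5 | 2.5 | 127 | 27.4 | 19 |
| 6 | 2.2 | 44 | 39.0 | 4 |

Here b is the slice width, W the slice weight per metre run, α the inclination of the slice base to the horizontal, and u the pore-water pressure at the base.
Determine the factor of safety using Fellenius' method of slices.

FS = 3.88

Ordinary method of slices: FS = Σ[c'·Δl_i + (W_i cosα_i − u_i·Δl_i)·tanφ'] / Σ W_i sinα_i, with Δl_i = b_i / cosα_i.
Slice 1: Δl = 2.6/cos(-12.2°) = 2.660 m; N'_1 = 80·cos(-12.2°) − 16·2.660 = 35.6; c'Δl = 45.22; W sinα = -16.9
Slice 2: Δl = 3.1/cos(-0.2°) = 3.100 m; N'_2 = 254·cos(-0.2°) − 19·3.100 = 195.1; c'Δl = 52.70; W sinα = -0.9
Slice 3: Δl = 1.9/cos10.2° = 1.931 m; N'_3 = 148·cos10.2° − 36·1.931 = 76.2; c'Δl = 32.82; W sinα = 26.2
Slice 4: Δl = 1.7/cos17.9° = 1.786 m; N'_4 = 117·cos17.9° − 3·1.786 = 106.0; c'Δl = 30.37; W sinα = 36.0
Slice 5: Δl = 2.5/cos27.4° = 2.816 m; N'_5 = 127·cos27.4° − 19·2.816 = 59.3; c'Δl = 47.87; W sinα = 58.4
Slice 6: Δl = 2.2/cos39.0° = 2.831 m; N'_6 = 44·cos39.0° − 4·2.831 = 22.9; c'Δl = 48.12; W sinα = 27.7
Σc'Δl = 257.1 kN/m; ΣN' = 495.0 kN/m; ΣW sinα = 130.5 kN/m
Resisting = 257.1 + 495.0·tan26.7° = 257.1 + 249.0 = 506.1 kN/m
FS = 506.1 / 130.5 = 3.877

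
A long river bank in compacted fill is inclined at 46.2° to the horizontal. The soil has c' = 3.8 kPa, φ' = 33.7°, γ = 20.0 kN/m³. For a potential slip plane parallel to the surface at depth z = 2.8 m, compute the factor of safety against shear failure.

FS = 0.78

For an infinite slope with a slip plane parallel to the surface (no pore pressure): FS = [c' + γz cos²β tanφ'] / [γz sinβ cosβ].
γz = 20.0·2.8 = 56.00 kN/m²
Numerator = 3.8 + 56.00·cos²46.2°·tan33.7° = 3.8 + 56.00·0.4791·0.6669 = 21.692 kPa
Denominator = 56.00·sin46.2°·cos46.2° = 56.00·0.7218·0.6921 = 27.975 kPa
FS = 21.692 / 27.975 = 0.775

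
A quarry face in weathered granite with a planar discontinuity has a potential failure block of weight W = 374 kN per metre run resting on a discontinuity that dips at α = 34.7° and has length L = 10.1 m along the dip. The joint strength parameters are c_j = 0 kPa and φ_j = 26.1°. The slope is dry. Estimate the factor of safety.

FS = 0.71

Resolving the block weight along and normal to the plane and applying the Mohr–Coulomb strength on the joint:
N' = W cosα = 374·cos34.7° = 307.5 kN/m
Driving force T = W sinα = 374·sin34.7° = 212.9 kN/m
Resisting force R = c_j·L + N'·tanφ_j = 0·10.1 + 307.5·tan26.1° = 0.0 + 150.6 = 150.6 kN/m
FS = R / T = 150.6 / 212.9 = 0.707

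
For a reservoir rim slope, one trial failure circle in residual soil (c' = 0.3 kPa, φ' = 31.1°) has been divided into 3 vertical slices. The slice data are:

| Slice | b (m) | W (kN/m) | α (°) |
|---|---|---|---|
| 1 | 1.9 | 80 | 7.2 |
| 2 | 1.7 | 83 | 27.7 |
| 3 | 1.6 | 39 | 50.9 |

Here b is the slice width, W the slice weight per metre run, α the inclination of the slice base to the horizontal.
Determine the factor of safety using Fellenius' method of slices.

FS = 1.38

Ordinary method of slices: FS = Σ[c'·Δl_i + (W_i cosα_i)·tanφ'] / Σ W_i sinα_i, with Δl_i = b_i / cosα_i.
Slice 1: Δl = 1.9/cos7.2° = 1.915 m; N'_1 = 80·cos7.2° = 79.4; c'Δl = 0.57; W sinα = 10.0
Slice 2: Δl = 1.7/cos27.7° = 1.920 m; N'_2 = 83·cos27.7° = 73.5; c'Δl = 0.58; W sinα = 38.6
Slice 3: Δl = 1.6/cos50.9° = 2.537 m; N'_3 = 39·cos50.9° = 24.6; c'Δl = 0.76; W sinα = 30.3
Σc'Δl = 1.9 kN/m; ΣN' = 177.5 kN/m; ΣW sinα = 78.9 kN/m
Resisting = 1.9 + 177.5·tan31.1° = 1.9 + 107.0 = 109.0 kN/m
FS = 109.0 / 78.9 = 1.381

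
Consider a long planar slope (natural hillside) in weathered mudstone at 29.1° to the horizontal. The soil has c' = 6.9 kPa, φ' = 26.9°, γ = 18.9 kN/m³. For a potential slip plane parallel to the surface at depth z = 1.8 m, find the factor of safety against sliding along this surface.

For an infinite slope with a slip plane parallel to the surface (no pore pressure): FS = [c' + γz cos²β tanφ'] / [γz sinβ cosβ].
γz = 18.9·1.8 = 34.02 kN/m²
Numerator = 6.9 + 34.02·cos²29.1°·tan26.9° = 6.9 + 34.02·0.7635·0.5073 = 20.077 kPa
Denominator = 34.02·sin29.1°·cos29.1° = 34.02·0.4863·0.8738 = 14.457 kPa
FS = 20.077 / 14.457 = 1.389

FS = 1.39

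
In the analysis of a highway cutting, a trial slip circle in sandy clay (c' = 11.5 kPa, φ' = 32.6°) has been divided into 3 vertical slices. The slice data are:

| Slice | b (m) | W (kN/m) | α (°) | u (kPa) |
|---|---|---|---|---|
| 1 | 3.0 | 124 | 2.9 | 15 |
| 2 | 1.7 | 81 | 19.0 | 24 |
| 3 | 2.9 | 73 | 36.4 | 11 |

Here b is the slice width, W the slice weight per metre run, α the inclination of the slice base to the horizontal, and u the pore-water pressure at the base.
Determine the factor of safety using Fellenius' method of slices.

FS = 2.38

Ordinary method of slices: FS = Σ[c'·Δl_i + (W_i cosα_i − u_i·Δl_i)·tanφ'] / Σ W_i sinα_i, with Δl_i = b_i / cosα_i.
Slice 1: Δl = 3.0/cos2.9° = 3.004 m; N'_1 = 124·cos2.9° − 15·3.004 = 78.8; c'Δl = 34.54; W sinα = 6.3
Slice 2: Δl = 1.7/cos19.0° = 1.798 m; N'_2 = 81·cos19.0° − 24·1.798 = 33.4; c'Δl = 20.68; W sinα = 26.4
Slice 3: Δl = 2.9/cos36.4° = 3.603 m; N'_3 = 73·cos36.4° − 11·3.603 = 19.1; c'Δl = 41.43; W sinα = 43.3
Σc'Δl = 96.7 kN/m; ΣN' = 131.3 kN/m; ΣW sinα = 76.0 kN/m
Resisting = 96.7 + 131.3·tan32.6° = 96.7 + 84.0 = 180.7 kN/m
FS = 180.7 / 76.0 = 2.378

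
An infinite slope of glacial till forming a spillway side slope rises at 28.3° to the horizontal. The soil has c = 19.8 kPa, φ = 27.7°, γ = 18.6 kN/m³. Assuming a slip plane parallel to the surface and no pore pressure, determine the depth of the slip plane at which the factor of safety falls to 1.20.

z = 11.34 m

Setting FS = 1.20 in FS = [c + γz cos²β tanφ] / [γz sinβ cosβ] and solving for z:
z = c / [γ cosβ (FS·sinβ − cosβ·tanφ)]
  = 19.8 / [18.6·cos28.3°·(1.20·sin28.3° − cos28.3°·tan27.7°)]
  = 19.8 / [18.6·0.8805·(1.20·0.4741 − 0.8805·0.5250)]
  = 19.8 / 1.7465 = 11.337 m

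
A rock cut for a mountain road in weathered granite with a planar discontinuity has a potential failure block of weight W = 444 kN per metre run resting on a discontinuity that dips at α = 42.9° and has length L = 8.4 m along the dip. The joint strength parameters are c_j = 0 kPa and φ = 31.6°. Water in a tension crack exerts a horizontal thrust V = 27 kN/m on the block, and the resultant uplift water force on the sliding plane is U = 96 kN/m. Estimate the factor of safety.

Resolving the block weight along and normal to the plane and applying the Mohr–Coulomb strength on the joint:
N' = W cosα − U − V sinα = 444·cos42.9° − 96 − 27·sin42.9° = 210.9 kN/m
Driving force T = W sinα + V cosα = 444·sin42.9° + 27·cos42.9° = 322.0 kN/m
Resisting force R = c_j·L + N'·tanφ = 0·8.4 + 210.9·tan31.6° = 0.0 + 129.7 = 129.7 kN/m
FS = R / T = 129.7 / 322.0 = 0.403

FS = 0.40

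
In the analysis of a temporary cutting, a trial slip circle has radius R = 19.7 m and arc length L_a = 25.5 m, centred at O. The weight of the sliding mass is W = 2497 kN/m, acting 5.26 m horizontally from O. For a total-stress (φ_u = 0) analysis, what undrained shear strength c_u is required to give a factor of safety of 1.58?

FS = c_u·L_a·R / (W·d), so c_u = FS·W·d / (L_a·R).
c_u = 1.58·2497·5.26 / (25.50·19.7) = 20752.1 / 502.35 = 41.31 kPa

c_u = 41.3 kPa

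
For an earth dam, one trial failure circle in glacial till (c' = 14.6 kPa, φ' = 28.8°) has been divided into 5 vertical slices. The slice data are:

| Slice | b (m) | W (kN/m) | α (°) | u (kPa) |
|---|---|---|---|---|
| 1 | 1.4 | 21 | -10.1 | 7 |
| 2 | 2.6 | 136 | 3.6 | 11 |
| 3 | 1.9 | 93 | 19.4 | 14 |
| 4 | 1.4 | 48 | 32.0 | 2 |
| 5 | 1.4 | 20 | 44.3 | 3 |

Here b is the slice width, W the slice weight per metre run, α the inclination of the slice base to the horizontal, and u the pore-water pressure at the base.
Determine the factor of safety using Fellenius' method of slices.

Ordinary method of slices: FS = Σ[c'·Δl_i + (W_i cosα_i − u_i·Δl_i)·tanφ'] / Σ W_i sinα_i, with Δl_i = b_i / cosα_i.
Slice 1: Δl = 1.4/cos(-10.1°) = 1.422 m; N'_1 = 21·cos(-10.1°) − 7·1.422 = 10.7; c'Δl = 20.76; W sinα = -3.7
Slice 2: Δl = 2.6/cos3.6° = 2.605 m; N'_2 = 136·cos3.6° − 11·2.605 = 107.1; c'Δl = 38.04; W sinα = 8.5
Slice 3: Δl = 1.9/cos19.4° = 2.014 m; N'_3 = 93·cos19.4° − 14·2.014 = 59.5; c'Δl = 29.41; W sinα = 30.9
Slice 4: Δl = 1.4/cos32.0° = 1.651 m; N'_4 = 48·cos32.0° − 2·1.651 = 37.4; c'Δl = 24.10; W sinα = 25.4
Slice 5: Δl = 1.4/cos44.3° = 1.956 m; N'_5 = 20·cos44.3° − 3·1.956 = 8.4; c'Δl = 28.56; W sinα = 14.0
Σc'Δl = 140.9 kN/m; ΣN' = 223.2 kN/m; ΣW sinα = 75.2 kN/m
Resisting = 140.9 + 223.2·tan28.8° = 140.9 + 122.7 = 263.6 kN/m
FS = 263.6 / 75.2 = 3.507

FS = 3.51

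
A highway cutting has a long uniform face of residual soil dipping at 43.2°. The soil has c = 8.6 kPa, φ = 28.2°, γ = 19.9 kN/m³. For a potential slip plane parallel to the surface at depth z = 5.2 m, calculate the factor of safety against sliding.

FS = 0.74

For an infinite slope with a slip plane parallel to the surface (no pore pressure): FS = [c + γz cos²β tanφ] / [γz sinβ cosβ].
γz = 19.9·5.2 = 103.48 kN/m²
Numerator = 8.6 + 103.48·cos²43.2°·tan28.2° = 8.6 + 103.48·0.5314·0.5362 = 38.085 kPa
Denominator = 103.48·sin43.2°·cos43.2° = 103.48·0.6845·0.7290 = 51.638 kPa
FS = 38.085 / 51.638 = 0.738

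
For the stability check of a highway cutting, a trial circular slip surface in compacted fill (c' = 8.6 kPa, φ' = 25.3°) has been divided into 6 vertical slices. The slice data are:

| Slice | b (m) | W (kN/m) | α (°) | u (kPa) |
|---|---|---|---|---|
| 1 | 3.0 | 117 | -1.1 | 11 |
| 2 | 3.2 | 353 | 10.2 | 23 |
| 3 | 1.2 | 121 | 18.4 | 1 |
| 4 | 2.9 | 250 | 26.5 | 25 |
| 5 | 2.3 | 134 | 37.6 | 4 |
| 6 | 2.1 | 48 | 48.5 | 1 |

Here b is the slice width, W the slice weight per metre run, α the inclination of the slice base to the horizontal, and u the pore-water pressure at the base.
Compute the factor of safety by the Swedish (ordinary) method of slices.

Ordinary method of slices: FS = Σ[c'·Δl_i + (W_i cosα_i − u_i·Δl_i)·tanφ'] / Σ W_i sinα_i, with Δl_i = b_i / cosα_i.
Slice 1: Δl = 3.0/cos(-1.1°) = 3.001 m; N'_1 = 117·cos(-1.1°) − 11·3.001 = 84.0; c'Δl = 25.80; W sinα = -2.2
Slice 2: Δl = 3.2/cos10.2° = 3.251 m; N'_2 = 353·cos10.2° − 23·3.251 = 272.6; c'Δl = 27.96; W sinα = 62.5
Slice 3: Δl = 1.2/cos18.4° = 1.265 m; N'_3 = 121·cos18.4° − 1·1.265 = 113.5; c'Δl = 10.88; W sinα = 38.2
Slice 4: Δl = 2.9/cos26.5° = 3.240 m; N'_4 = 250·cos26.5° − 25·3.240 = 142.7; c'Δl = 27.87; W sinα = 111.5
Slice 5: Δl = 2.3/cos37.6° = 2.903 m; N'_5 = 134·cos37.6° − 4·2.903 = 94.6; c'Δl = 24.97; W sinα = 81.8
Slice 6: Δl = 2.1/cos48.5° = 3.169 m; N'_6 = 48·cos48.5° − 1·3.169 = 28.6; c'Δl = 27.26; W sinα = 35.9
Σc'Δl = 144.7 kN/m; ΣN' = 736.1 kN/m; ΣW sinα = 327.7 kN/m
Resisting = 144.7 + 736.1·tan25.3° = 144.7 + 347.9 = 492.7 kN/m
FS = 492.7 / 327.7 = 1.503

FS = 1.50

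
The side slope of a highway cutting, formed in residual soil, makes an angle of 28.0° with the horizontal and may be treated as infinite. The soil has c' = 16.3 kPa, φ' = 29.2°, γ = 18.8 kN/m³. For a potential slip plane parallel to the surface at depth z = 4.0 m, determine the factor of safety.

For an infinite slope with a slip plane parallel to the surface (no pore pressure): FS = [c' + γz cos²β tanφ'] / [γz sinβ cosβ].
γz = 18.8·4.0 = 75.20 kN/m²
Numerator = 16.3 + 75.20·cos²28.0°·tan29.2° = 16.3 + 75.20·0.7796·0.5589 = 49.065 kPa
Denominator = 75.20·sin28.0°·cos28.0° = 75.20·0.4695·0.8829 = 31.172 kPa
FS = 49.065 / 31.172 = 1.574

FS = 1.57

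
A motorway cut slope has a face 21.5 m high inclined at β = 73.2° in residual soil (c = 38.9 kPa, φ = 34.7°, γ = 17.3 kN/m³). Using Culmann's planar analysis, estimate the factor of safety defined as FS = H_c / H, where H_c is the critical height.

H_c = (4c/γ) · sinβ cosφ / [1 − cos(β − φ)]
    = (4·38.9/17.3) · sin73.2°·cos34.7° / [1 − cos38.5°]
    = 8.994 · 0.7871 / 0.2174 = 32.56 m
FS = H_c / H = 32.56 / 21.5 = 1.515

FS = 1.51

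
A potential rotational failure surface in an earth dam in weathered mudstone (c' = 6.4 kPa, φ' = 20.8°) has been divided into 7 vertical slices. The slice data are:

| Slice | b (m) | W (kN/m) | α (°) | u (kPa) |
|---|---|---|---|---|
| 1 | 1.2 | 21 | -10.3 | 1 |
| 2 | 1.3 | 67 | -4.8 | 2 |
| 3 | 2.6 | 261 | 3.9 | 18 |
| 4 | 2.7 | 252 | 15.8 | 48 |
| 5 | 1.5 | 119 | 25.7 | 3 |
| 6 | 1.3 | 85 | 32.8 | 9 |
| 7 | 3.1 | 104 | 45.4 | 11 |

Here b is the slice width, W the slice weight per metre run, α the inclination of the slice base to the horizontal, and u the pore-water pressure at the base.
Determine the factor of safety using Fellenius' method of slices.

Ordinary method of slices: FS = Σ[c'·Δl_i + (W_i cosα_i − u_i·Δl_i)·tanφ'] / Σ W_i sinα_i, with Δl_i = b_i / cosα_i.
Slice 1: Δl = 1.2/cos(-10.3°) = 1.220 m; N'_1 = 21·cos(-10.3°) − 1·1.220 = 19.4; c'Δl = 7.81; W sinα = -3.8
Slice 2: Δl = 1.3/cos(-4.8°) = 1.305 m; N'_2 = 67·cos(-4.8°) − 2·1.305 = 64.2; c'Δl = 8.35; W sinα = -5.6
Slice 3: Δl = 2.6/cos3.9° = 2.606 m; N'_3 = 261·cos3.9° − 18·2.606 = 213.5; c'Δl = 16.68; W sinα = 17.8
Slice 4: Δl = 2.7/cos15.8° = 2.806 m; N'_4 = 252·cos15.8° − 48·2.806 = 107.8; c'Δl = 17.96; W sinα = 68.6
Slice 5: Δl = 1.5/cos25.7° = 1.665 m; N'_5 = 119·cos25.7° − 3·1.665 = 102.2; c'Δl = 10.65; W sinα = 51.6
Slice 6: Δl = 1.3/cos32.8° = 1.547 m; N'_6 = 85·cos32.8° − 9·1.547 = 57.5; c'Δl = 9.90; W sinα = 46.0
Slice 7: Δl = 3.1/cos45.4° = 4.415 m; N'_7 = 104·cos45.4° − 11·4.415 = 24.5; c'Δl = 28.26; W sinα = 74.1
Σc'Δl = 99.6 kN/m; ΣN' = 589.1 kN/m; ΣW sinα = 248.7 kN/m
Resisting = 99.6 + 589.1·tan20.8° = 99.6 + 223.8 = 323.4 kN/m
FS = 323.4 / 248.7 = 1.300

FS = 1.30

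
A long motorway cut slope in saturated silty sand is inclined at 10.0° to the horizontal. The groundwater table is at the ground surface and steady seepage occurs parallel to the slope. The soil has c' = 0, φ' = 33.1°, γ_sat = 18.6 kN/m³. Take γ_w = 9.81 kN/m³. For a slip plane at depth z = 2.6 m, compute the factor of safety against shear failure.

FS = 1.75

With seepage parallel to the slope and the water table at the surface, the effective normal stress on the slip plane uses the buoyant unit weight γ' = γ_sat − γ_w while the driving shear stress uses γ_sat:
FS = [c' + γ' z cos²β tanφ'] / [γ_sat z sinβ cosβ]
(For c' = 0 this reduces to FS = (γ'/γ_sat)·tanφ'/tanβ.)
γ' = 18.6 − 9.81 = 8.79 kN/m³
Numerator = 0.0 + 8.79·2.6·cos²10.0°·tan33.1° = 0.0 + 8.79·2.6·0.9698·0.6519 = 14.449 kPa
Denominator = 18.6·2.6·sin10.0°·cos10.0° = 18.6·2.6·0.1736·0.9848 = 8.270 kPa
FS = 14.449 / 8.270 = 1.747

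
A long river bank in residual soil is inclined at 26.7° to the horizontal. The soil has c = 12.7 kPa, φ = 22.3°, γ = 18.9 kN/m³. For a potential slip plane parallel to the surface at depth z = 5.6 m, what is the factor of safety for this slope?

For an infinite slope with a slip plane parallel to the surface (no pore pressure): FS = [c + γz cos²β tanφ] / [γz sinβ cosβ].
γz = 18.9·5.6 = 105.84 kN/m²
Numerator = 12.7 + 105.84·cos²26.7°·tan22.3° = 12.7 + 105.84·0.7981·0.4101 = 47.345 kPa
Denominator = 105.84·sin26.7°·cos26.7° = 105.84·0.4493·0.8934 = 42.485 kPa
FS = 47.345 / 42.485 = 1.114

FS = 1.11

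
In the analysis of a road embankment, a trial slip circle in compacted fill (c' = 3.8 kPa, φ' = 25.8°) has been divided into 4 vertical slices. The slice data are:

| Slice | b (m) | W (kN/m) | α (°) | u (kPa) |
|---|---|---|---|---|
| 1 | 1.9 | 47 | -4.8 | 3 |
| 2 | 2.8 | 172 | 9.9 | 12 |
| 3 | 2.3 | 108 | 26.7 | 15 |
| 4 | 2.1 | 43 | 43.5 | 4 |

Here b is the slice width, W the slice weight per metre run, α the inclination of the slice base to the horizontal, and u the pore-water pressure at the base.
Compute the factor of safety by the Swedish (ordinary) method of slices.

Ordinary method of slices: FS = Σ[c'·Δl_i + (W_i cosα_i − u_i·Δl_i)·tanφ'] / Σ W_i sinα_i, with Δl_i = b_i / cosα_i.
Slice 1: Δl = 1.9/cos(-4.8°) = 1.907 m; N'_1 = 47·cos(-4.8°) − 3·1.907 = 41.1; c'Δl = 7.25; W sinα = -3.9
Slice 2: Δl = 2.8/cos9.9° = 2.842 m; N'_2 = 172·cos9.9° − 12·2.842 = 135.3; c'Δl = 10.80; W sinα = 29.6
Slice 3: Δl = 2.3/cos26.7° = 2.575 m; N'_3 = 108·cos26.7° − 15·2.575 = 57.9; c'Δl = 9.78; W sinα = 48.5
Slice 4: Δl = 2.1/cos43.5° = 2.895 m; N'_4 = 43·cos43.5° − 4·2.895 = 19.6; c'Δl = 11.00; W sinα = 29.6
Σc'Δl = 38.8 kN/m; ΣN' = 253.9 kN/m; ΣW sinα = 103.8 kN/m
Resisting = 38.8 + 253.9·tan25.8° = 38.8 + 122.8 = 161.6 kN/m
FS = 161.6 / 103.8 = 1.557

FS = 1.56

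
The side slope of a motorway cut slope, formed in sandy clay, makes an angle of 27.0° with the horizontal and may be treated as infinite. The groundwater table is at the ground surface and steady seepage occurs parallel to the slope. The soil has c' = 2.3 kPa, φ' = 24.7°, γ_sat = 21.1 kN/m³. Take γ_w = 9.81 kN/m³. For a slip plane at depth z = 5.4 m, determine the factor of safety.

FS = 0.53

With seepage parallel to the slope and the water table at the surface, the effective normal stress on the slip plane uses the buoyant unit weight γ' = γ_sat − γ_w while the driving shear stress uses γ_sat:
FS = [c' + γ' z cos²β tanφ'] / [γ_sat z sinβ cosβ]
γ' = 21.1 − 9.81 = 11.29 kN/m³
Numerator = 2.3 + 11.29·5.4·cos²27.0°·tan24.7° = 2.3 + 11.29·5.4·0.7939·0.4599 = 24.562 kPa
Denominator = 21.1·5.4·sin27.0°·cos27.0° = 21.1·5.4·0.4540·0.8910 = 46.090 kPa
FS = 24.562 / 46.090 = 0.533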